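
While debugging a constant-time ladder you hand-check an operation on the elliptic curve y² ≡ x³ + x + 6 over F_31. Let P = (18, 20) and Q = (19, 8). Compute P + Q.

(14, 25)

(18, 20) + (19, 8). λ = (8 - 20)/(19 - 18) ≡ 19/1 mod 31. 1⁻¹ ≡ 1 (mod 31), so λ ≡ 19.
  x = λ² - 18 - 19 = 361 - 37 ≡ 14; y = λ·(18 - 14) - 20 ≡ 25. → (14, 25)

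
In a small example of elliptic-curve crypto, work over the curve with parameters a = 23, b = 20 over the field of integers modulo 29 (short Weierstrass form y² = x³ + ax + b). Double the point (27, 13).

tangent at (27, 13): λ = (3·27² + 23)/(2·13) ≡ 6/26. 26⁻¹ ≡ 19 (mod 29), so λ ≡ 6·19 ≡ 27.
  x = λ² - 27 - 27 = 729 - 54 ≡ 8; y = λ·(27 - 8) - 13 ≡ 7. → (8, 7)

(8, 7)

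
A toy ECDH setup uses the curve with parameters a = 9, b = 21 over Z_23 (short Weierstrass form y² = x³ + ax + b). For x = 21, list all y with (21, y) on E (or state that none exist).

8, 15

x³ + 9x + 21 = 9471 ≡ 18 (mod 23).
Square roots of 18 mod 23: 8 and 15 (since 8² = 64 ≡ 18).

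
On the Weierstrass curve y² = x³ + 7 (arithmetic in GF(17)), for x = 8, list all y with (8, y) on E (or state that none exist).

x³ + 0x + 7 = 519 ≡ 9 (mod 17).
Square roots of 9 mod 17: 3 and 14 (since 3² = 9 ≡ 9).

3, 14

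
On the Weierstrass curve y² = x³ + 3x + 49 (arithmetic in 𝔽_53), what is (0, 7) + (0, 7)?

(16, 35)

tangent at (0, 7): λ = (3·0² + 3)/(2·7) ≡ 3/14. 14⁻¹ ≡ 19 (mod 53), so λ ≡ 3·19 ≡ 4.
  x = λ² - 0 - 0 = 16 - 0 ≡ 16; y = λ·(0 - 16) - 7 ≡ 35. → (16, 35)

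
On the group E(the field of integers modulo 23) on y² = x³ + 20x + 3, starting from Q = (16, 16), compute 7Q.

Double-and-add on 7 = (111)₂. Start with Q = (16, 16) for the leading 1-bit.
double: tangent at (16, 16): λ = (3·16² + 20)/(2·16) ≡ 6/9. 9⁻¹ ≡ 18 (mod 23), so λ ≡ 6·18 ≡ 16.
  x = λ² - 16 - 16 = 256 - 32 ≡ 17; y = λ·(16 - 17) - 16 ≡ 14. → (17, 14)
add Q: (17, 14) + (16, 16). λ = (16 - 14)/(16 - 17) ≡ 2/22 mod 23. 22⁻¹ ≡ 22 (mod 23) since 22·22 = 484 ≡ 1, so λ ≡ 21.
  x = λ² - 17 - 16 = 441 - 33 ≡ 17; y = λ·(17 - 17) - 14 ≡ 9. → (17, 9)
double: tangent at (17, 9): λ = (3·17² + 20)/(2·9) ≡ 13/18. 18⁻¹ ≡ 9 (mod 23) since 18·9 = 162 ≡ 1, so λ ≡ 13·9 ≡ 2.
  x = λ² - 17 - 17 = 4 - 34 ≡ 16; y = λ·(17 - 16) - 9 ≡ 16. → (16, 16)
add Q: tangent at (16, 16): λ = (3·16² + 20)/(2·16) ≡ 6/9. 9⁻¹ ≡ 18 (mod 23), so λ ≡ 6·18 ≡ 16.
  x = λ² - 16 - 16 = 256 - 32 ≡ 17; y = λ·(16 - 17) - 16 ≡ 14. → (17, 14)

(17, 14)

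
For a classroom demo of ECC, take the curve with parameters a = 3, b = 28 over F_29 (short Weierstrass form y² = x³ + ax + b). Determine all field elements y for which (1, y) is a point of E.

x³ + 3x + 28 = 32 ≡ 3 (mod 29).
3 is a non-residue mod 29; no y exists.

none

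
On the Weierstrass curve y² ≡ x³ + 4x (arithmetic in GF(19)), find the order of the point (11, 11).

10

2P: tangent at (11, 11): λ = (3·11² + 4)/(2·11) ≡ 6/3. 3⁻¹ ≡ 13 (mod 19), so λ ≡ 6·13 ≡ 2.
  x = λ² - 11 - 11 = 4 - 22 ≡ 1; y = λ·(11 - 1) - 11 ≡ 9. → (1, 9)
3P: (1, 9) + (11, 11). λ = (11 - 9)/(11 - 1) ≡ 2/10 mod 19. 10⁻¹ ≡ 2 (mod 19), so λ ≡ 4.
  x = λ² - 1 - 11 = 16 - 12 ≡ 4; y = λ·(1 - 4) - 9 ≡ 17. → (4, 17)
4P: (4, 17) + (11, 11). λ = (11 - 17)/(11 - 4) ≡ 13/7 mod 19. 7⁻¹ ≡ 11 (mod 19), so λ ≡ 10.
  x = λ² - 4 - 11 = 100 - 15 ≡ 9; y = λ·(4 - 9) - 17 ≡ 9. → (9, 9)
5P: (9, 9) + (11, 11). λ = (11 - 9)/(11 - 9) ≡ 2/2 mod 19. 2⁻¹ ≡ 10 (mod 19), so λ ≡ 1.
  x = λ² - 9 - 11 = 1 - 20 ≡ 0; y = λ·(9 - 0) - 9 ≡ 0. → (0, 0)
6P: (0, 0) + (11, 11). λ = (11 - 0)/(11 - 0) ≡ 11/11 mod 19. 11⁻¹ ≡ 7 (mod 19), so λ ≡ 1.
  x = λ² - 0 - 11 = 1 - 11 ≡ 9; y = λ·(0 - 9) - 0 ≡ 10. → (9, 10)
7P: (9, 10) + (11, 11). λ = (11 - 10)/(11 - 9) ≡ 1/2 mod 19. 2⁻¹ ≡ 10 (mod 19), so λ ≡ 10.
  x = λ² - 9 - 11 = 100 - 20 ≡ 4; y = λ·(9 - 4) - 10 ≡ 2. → (4, 2)
8P: (4, 2) + (11, 11). λ = (11 - 2)/(11 - 4) ≡ 9/7 mod 19. 7⁻¹ ≡ 11 (mod 19), so λ ≡ 4.
  x = λ² - 4 - 11 = 16 - 15 ≡ 1; y = λ·(4 - 1) - 2 ≡ 10. → (1, 10)
9P: (1, 10) + (11, 11). λ = (11 - 10)/(11 - 1) ≡ 1/10 mod 19. 10⁻¹ ≡ 2 (mod 19), so λ ≡ 2.
  x = λ² - 1 - 11 = 4 - 12 ≡ 11; y = λ·(1 - 11) - 10 ≡ 8. → (11, 8)
10P: (11, 8) + (11, 11): same x and y₁ ≡ -y₂, so the sum is O.
10P = O, so the order is 10.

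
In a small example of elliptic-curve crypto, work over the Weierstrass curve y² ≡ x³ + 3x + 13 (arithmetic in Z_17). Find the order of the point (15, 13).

2P: tangent at (15, 13): λ = (3·15² + 3)/(2·13) ≡ 15/9. 9⁻¹ ≡ 2 (mod 17), so λ ≡ 15·2 ≡ 13.
  x = λ² - 15 - 15 = 169 - 30 ≡ 3; y = λ·(15 - 3) - 13 ≡ 7. → (3, 7)
3P: (3, 7) + (15, 13). λ = (13 - 7)/(15 - 3) ≡ 6/12 mod 17. 12⁻¹ ≡ 10 (mod 17) since 12·10 = 120 ≡ 1, so λ ≡ 9.
  x = λ² - 3 - 15 = 81 - 18 ≡ 12; y = λ·(3 - 12) - 7 ≡ 14. → (12, 14)
4P: (12, 14) + (15, 13). λ = (13 - 14)/(15 - 12) ≡ 16/3 mod 17. 3⁻¹ ≡ 6 (mod 17), so λ ≡ 11.
  x = λ² - 12 - 15 = 121 - 27 ≡ 9; y = λ·(12 - 9) - 14 ≡ 2. → (9, 2)
5P: (9, 2) + (15, 13). λ = (13 - 2)/(15 - 9) ≡ 11/6 mod 17. 6⁻¹ ≡ 3 (mod 17), so λ ≡ 16.
  x = λ² - 9 - 15 = 256 - 24 ≡ 11; y = λ·(9 - 11) - 2 ≡ 0. → (11, 0)
6P: (11, 0) + (15, 13). λ = (13 - 0)/(15 - 11) ≡ 13/4 mod 17. 4⁻¹ ≡ 13 (mod 17) since 4·13 = 52 ≡ 1, so λ ≡ 16.
  x = λ² - 11 - 15 = 256 - 26 ≡ 9; y = λ·(11 - 9) - 0 ≡ 15. → (9, 15)
7P: (9, 15) + (15, 13). λ = (13 - 15)/(15 - 9) ≡ 15/6 mod 17. 6⁻¹ ≡ 3 (mod 17), so λ ≡ 11.
  x = λ² - 9 - 15 = 121 - 24 ≡ 12; y = λ·(9 - 12) - 15 ≡ 3. → (12, 3)
8P: (12, 3) + (15, 13). λ = (13 - 3)/(15 - 12) ≡ 10/3 mod 17. 3⁻¹ ≡ 6 (mod 17) since 3·6 = 18 ≡ 1, so λ ≡ 9.
  x = λ² - 12 - 15 = 81 - 27 ≡ 3; y = λ·(12 - 3) - 3 ≡ 10. → (3, 10)
9P: (3, 10) + (15, 13). λ = (13 - 10)/(15 - 3) ≡ 3/12 mod 17. 12⁻¹ ≡ 10 (mod 17), so λ ≡ 13.
  x = λ² - 3 - 15 = 169 - 18 ≡ 15; y = λ·(3 - 15) - 10 ≡ 4. → (15, 4)
10P: (15, 4) + (15, 13): same x and y₁ ≡ -y₂, so the sum is ∞.
10P = ∞, so the order is 10.

10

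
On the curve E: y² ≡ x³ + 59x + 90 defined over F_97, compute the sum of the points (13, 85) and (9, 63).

(13, 85) + (9, 63). λ = (63 - 85)/(9 - 13) ≡ 75/93 mod 97. 93⁻¹ ≡ 24 (mod 97), so λ ≡ 54.
  x = λ² - 13 - 9 = 2916 - 22 ≡ 81; y = λ·(13 - 81) - 85 ≡ 26. → (81, 26)

(81, 26)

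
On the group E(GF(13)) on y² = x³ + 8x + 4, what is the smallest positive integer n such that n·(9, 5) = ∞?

6

2P: tangent at (9, 5): λ = (3·9² + 8)/(2·5) ≡ 4/10. 10⁻¹ ≡ 4 (mod 13), so λ ≡ 4·4 ≡ 3.
  x = λ² - 9 - 9 = 9 - 18 ≡ 4; y = λ·(9 - 4) - 5 ≡ 10. → (4, 10)
3P: (4, 10) + (9, 5). λ = (5 - 10)/(9 - 4) ≡ 8/5 mod 13. 5⁻¹ ≡ 8 (mod 13), so λ ≡ 12.
  x = λ² - 4 - 9 = 144 - 13 ≡ 1; y = λ·(4 - 1) - 10 ≡ 0. → (1, 0)
4P: (1, 0) + (9, 5). λ = (5 - 0)/(9 - 1) ≡ 5/8 mod 13. 8⁻¹ ≡ 5 (mod 13), so λ ≡ 12.
  x = λ² - 1 - 9 = 144 - 10 ≡ 4; y = λ·(1 - 4) - 0 ≡ 3. → (4, 3)
5P: (4, 3) + (9, 5). λ = (5 - 3)/(9 - 4) ≡ 2/5 mod 13. 5⁻¹ ≡ 8 (mod 13), so λ ≡ 3.
  x = λ² - 4 - 9 = 9 - 13 ≡ 9; y = λ·(4 - 9) - 3 ≡ 8. → (9, 8)
6P: (9, 8) + (9, 5): same x and y₁ ≡ -y₂, so the sum is ∞.
6P = ∞, so the order is 6.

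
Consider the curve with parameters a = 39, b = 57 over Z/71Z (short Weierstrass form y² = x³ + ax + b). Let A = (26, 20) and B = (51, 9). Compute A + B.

(26, 20) + (51, 9). λ = (9 - 20)/(51 - 26) ≡ 60/25 mod 71. 25⁻¹ ≡ 54 (mod 71), so λ ≡ 45.
  x = λ² - 26 - 51 = 2025 - 77 ≡ 31; y = λ·(26 - 31) - 20 ≡ 39. → (31, 39)

(31, 39)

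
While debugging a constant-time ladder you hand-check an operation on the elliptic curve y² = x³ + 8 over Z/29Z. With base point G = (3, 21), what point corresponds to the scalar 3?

Repeated addition: build up to 3G.
2G: tangent at (3, 21): λ = (3·3² + 0)/(2·21) ≡ 27/13. 13⁻¹ ≡ 9 (mod 29), so λ ≡ 27·9 ≡ 11.
  x = λ² - 3 - 3 = 121 - 6 ≡ 28; y = λ·(3 - 28) - 21 ≡ 23. → (28, 23)
3G: (28, 23) + (3, 21). λ = (21 - 23)/(3 - 28) ≡ 27/4 mod 29. 4⁻¹ ≡ 22 (mod 29) since 4·22 = 88 ≡ 1, so λ ≡ 14.
  x = λ² - 28 - 3 = 196 - 31 ≡ 20; y = λ·(28 - 20) - 23 ≡ 2. → (20, 2)

(20, 2)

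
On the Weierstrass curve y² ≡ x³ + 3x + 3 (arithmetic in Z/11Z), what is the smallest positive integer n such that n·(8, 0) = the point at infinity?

2P: (8, 0) + (8, 0): same x and y₁ ≡ -y₂, so the sum is the point at infinity.
2P = the point at infinity, so the order is 2.

2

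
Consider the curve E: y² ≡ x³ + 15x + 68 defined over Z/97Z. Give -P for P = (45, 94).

(45, 3)

-(45, 94) = (45, -94 mod 97) = (45, 3).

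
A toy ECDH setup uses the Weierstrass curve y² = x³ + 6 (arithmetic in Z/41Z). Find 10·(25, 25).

Write Q = (25, 25).
Repeated addition: build up to 10Q.
2Q: tangent at (25, 25): λ = (3·25² + 0)/(2·25) ≡ 30/9. 9⁻¹ ≡ 32 (mod 41) since 9·32 = 288 ≡ 1, so λ ≡ 30·32 ≡ 17.
  x = λ² - 25 - 25 = 289 - 50 ≡ 34; y = λ·(25 - 34) - 25 ≡ 27. → (34, 27)
3Q: (34, 27) + (25, 25). λ = (25 - 27)/(25 - 34) ≡ 39/32 mod 41. 32⁻¹ ≡ 9 (mod 41), so λ ≡ 23.
  x = λ² - 34 - 25 = 529 - 59 ≡ 19; y = λ·(34 - 19) - 27 ≡ 31. → (19, 31)
4Q: (19, 31) + (25, 25). λ = (25 - 31)/(25 - 19) ≡ 35/6 mod 41. 6⁻¹ ≡ 7 (mod 41), so λ ≡ 40.
  x = λ² - 19 - 25 = 1600 - 44 ≡ 39; y = λ·(19 - 39) - 31 ≡ 30. → (39, 30)
5Q: (39, 30) + (25, 25). λ = (25 - 30)/(25 - 39) ≡ 36/27 mod 41. 27⁻¹ ≡ 38 (mod 41), so λ ≡ 15.
  x = λ² - 39 - 25 = 225 - 64 ≡ 38; y = λ·(39 - 38) - 30 ≡ 26. → (38, 26)
6Q: (38, 26) + (25, 25). λ = (25 - 26)/(25 - 38) ≡ 40/28 mod 41. 28⁻¹ ≡ 22 (mod 41) since 28·22 = 616 ≡ 1, so λ ≡ 19.
  x = λ² - 38 - 25 = 361 - 63 ≡ 11; y = λ·(38 - 11) - 26 ≡ 36. → (11, 36)
7Q: (11, 36) + (25, 25). λ = (25 - 36)/(25 - 11) ≡ 30/14 mod 41. 14⁻¹ ≡ 3 (mod 41), so λ ≡ 8.
  x = λ² - 11 - 25 = 64 - 36 ≡ 28; y = λ·(11 - 28) - 36 ≡ 33. → (28, 33)
8Q: (28, 33) + (25, 25). λ = (25 - 33)/(25 - 28) ≡ 33/38 mod 41. 38⁻¹ ≡ 27 (mod 41), so λ ≡ 30.
  x = λ² - 28 - 25 = 900 - 53 ≡ 27; y = λ·(28 - 27) - 33 ≡ 38. → (27, 38)
9Q: (27, 38) + (25, 25). λ = (25 - 38)/(25 - 27) ≡ 28/39 mod 41. 39⁻¹ ≡ 20 (mod 41), so λ ≡ 27.
  x = λ² - 27 - 25 = 729 - 52 ≡ 21; y = λ·(27 - 21) - 38 ≡ 1. → (21, 1)
10Q: (21, 1) + (25, 25). λ = (25 - 1)/(25 - 21) ≡ 24/4 mod 41. 4⁻¹ ≡ 31 (mod 41) since 4·31 = 124 ≡ 1, so λ ≡ 6.
  x = λ² - 21 - 25 = 36 - 46 ≡ 31; y = λ·(21 - 31) - 1 ≡ 21. → (31, 21)

(31, 21)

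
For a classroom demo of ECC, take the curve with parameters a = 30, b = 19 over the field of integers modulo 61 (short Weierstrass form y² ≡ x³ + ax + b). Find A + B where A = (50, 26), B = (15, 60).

(32, 21)

(50, 26) + (15, 60). λ = (60 - 26)/(15 - 50) ≡ 34/26 mod 61. 26⁻¹ ≡ 54 (mod 61), so λ ≡ 6.
  x = λ² - 50 - 15 = 36 - 65 ≡ 32; y = λ·(50 - 32) - 26 ≡ 21. → (32, 21)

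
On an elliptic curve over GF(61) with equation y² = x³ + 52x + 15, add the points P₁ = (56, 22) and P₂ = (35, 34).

(56, 22) + (35, 34). λ = (34 - 22)/(35 - 56) ≡ 12/40 mod 61. 40⁻¹ ≡ 29 (mod 61), so λ ≡ 43.
  x = λ² - 56 - 35 = 1849 - 91 ≡ 50; y = λ·(56 - 50) - 22 ≡ 53. → (50, 53)

(50, 53)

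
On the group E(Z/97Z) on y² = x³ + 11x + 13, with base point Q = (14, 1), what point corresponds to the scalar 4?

(13, 5)

Double-and-add on 4 = (100)₂. Start with Q = (14, 1) for the leading 1-bit.
double: tangent at (14, 1): λ = (3·14² + 11)/(2·1) ≡ 17/2. 2⁻¹ ≡ 49 (mod 97), so λ ≡ 17·49 ≡ 57.
  x = λ² - 14 - 14 = 3249 - 28 ≡ 20; y = λ·(14 - 20) - 1 ≡ 45. → (20, 45)
double: tangent at (20, 45): λ = (3·20² + 11)/(2·45) ≡ 47/90. 90⁻¹ ≡ 83 (mod 97), so λ ≡ 47·83 ≡ 21.
  x = λ² - 20 - 20 = 441 - 40 ≡ 13; y = λ·(20 - 13) - 45 ≡ 5. → (13, 5)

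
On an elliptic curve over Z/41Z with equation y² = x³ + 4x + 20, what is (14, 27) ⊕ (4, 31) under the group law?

(14, 27) + (4, 31). λ = (31 - 27)/(4 - 14) ≡ 4/31 mod 41. 31⁻¹ ≡ 4 (mod 41), so λ ≡ 16.
  x = λ² - 14 - 4 = 256 - 18 ≡ 33; y = λ·(14 - 33) - 27 ≡ 38. → (33, 38)

(33, 38)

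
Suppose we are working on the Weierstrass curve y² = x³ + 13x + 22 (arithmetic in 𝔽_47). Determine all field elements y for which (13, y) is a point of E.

none

x³ + 13x + 22 = 2388 ≡ 38 (mod 47).
38 is a non-residue mod 47; no y exists.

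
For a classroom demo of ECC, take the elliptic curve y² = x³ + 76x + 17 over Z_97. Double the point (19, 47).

(51, 29)

tangent at (19, 47): λ = (3·19² + 76)/(2·47) ≡ 92/94. 94⁻¹ ≡ 32 (mod 97) since 94·32 = 3008 ≡ 1, so λ ≡ 92·32 ≡ 34.
  x = λ² - 19 - 19 = 1156 - 38 ≡ 51; y = λ·(19 - 51) - 47 ≡ 29. → (51, 29)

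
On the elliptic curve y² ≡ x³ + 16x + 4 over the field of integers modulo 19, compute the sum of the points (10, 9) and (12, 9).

(10, 9) + (12, 9). λ = (9 - 9)/(12 - 10) ≡ 0/2 mod 19. 2⁻¹ ≡ 10 (mod 19), so λ ≡ 0.
  x = λ² - 10 - 12 = 0 - 22 ≡ 16; y = λ·(10 - 16) - 9 ≡ 10. → (16, 10)

(16, 10)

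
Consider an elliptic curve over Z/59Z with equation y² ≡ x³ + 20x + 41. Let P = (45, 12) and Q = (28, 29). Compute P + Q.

(46, 48)

(45, 12) + (28, 29). λ = (29 - 12)/(28 - 45) ≡ 17/42 mod 59. 42⁻¹ ≡ 52 (mod 59), so λ ≡ 58.
  x = λ² - 45 - 28 = 3364 - 73 ≡ 46; y = λ·(45 - 46) - 12 ≡ 48. → (46, 48)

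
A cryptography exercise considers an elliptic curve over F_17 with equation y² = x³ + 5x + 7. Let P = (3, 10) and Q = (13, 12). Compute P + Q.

(16, 1)

(3, 10) + (13, 12). λ = (12 - 10)/(13 - 3) ≡ 2/10 mod 17. 10⁻¹ ≡ 12 (mod 17) since 10·12 = 120 ≡ 1, so λ ≡ 7.
  x = λ² - 3 - 13 = 49 - 16 ≡ 16; y = λ·(3 - 16) - 10 ≡ 1. → (16, 1)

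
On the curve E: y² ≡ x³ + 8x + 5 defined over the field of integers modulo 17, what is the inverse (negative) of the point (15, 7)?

(15, 10)

-(15, 7) = (15, -7 mod 17) = (15, 10).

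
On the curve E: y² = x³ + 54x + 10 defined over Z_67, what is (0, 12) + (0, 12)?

(26, 30)

tangent at (0, 12): λ = (3·0² + 54)/(2·12) ≡ 54/24. 24⁻¹ ≡ 14 (mod 67), so λ ≡ 54·14 ≡ 19.
  x = λ² - 0 - 0 = 361 - 0 ≡ 26; y = λ·(0 - 26) - 12 ≡ 30. → (26, 30)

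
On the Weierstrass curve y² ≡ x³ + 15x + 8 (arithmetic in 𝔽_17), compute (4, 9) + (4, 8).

O

The two points share x = 4 and their y-coordinates satisfy 9 + 8 ≡ 0 (mod 17), so they are inverses. Their sum is O.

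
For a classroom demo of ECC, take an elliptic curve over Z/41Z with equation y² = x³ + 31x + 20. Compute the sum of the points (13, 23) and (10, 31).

(13, 23) + (10, 31). λ = (31 - 23)/(10 - 13) ≡ 8/38 mod 41. 38⁻¹ ≡ 27 (mod 41), so λ ≡ 11.
  x = λ² - 13 - 10 = 121 - 23 ≡ 16; y = λ·(13 - 16) - 23 ≡ 26. → (16, 26)

(16, 26)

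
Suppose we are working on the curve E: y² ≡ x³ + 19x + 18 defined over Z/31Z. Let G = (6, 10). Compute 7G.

(3, 28)

Double-and-add on 7 = (111)₂. Start with G = (6, 10) for the leading 1-bit.
double: tangent at (6, 10): λ = (3·6² + 19)/(2·10) ≡ 3/20. 20⁻¹ ≡ 14 (mod 31) since 20·14 = 280 ≡ 1, so λ ≡ 3·14 ≡ 11.
  x = λ² - 6 - 6 = 121 - 12 ≡ 16; y = λ·(6 - 16) - 10 ≡ 4. → (16, 4)
add G: (16, 4) + (6, 10). λ = (10 - 4)/(6 - 16) ≡ 6/21 mod 31. 21⁻¹ ≡ 3 (mod 31) since 21·3 = 63 ≡ 1, so λ ≡ 18.
  x = λ² - 16 - 6 = 324 - 22 ≡ 23; y = λ·(16 - 23) - 4 ≡ 25. → (23, 25)
double: tangent at (23, 25): λ = (3·23² + 19)/(2·25) ≡ 25/19. 19⁻¹ ≡ 18 (mod 31) since 19·18 = 342 ≡ 1, so λ ≡ 25·18 ≡ 16.
  x = λ² - 23 - 23 = 256 - 46 ≡ 24; y = λ·(23 - 24) - 25 ≡ 21. → (24, 21)
add G: (24, 21) + (6, 10). λ = (10 - 21)/(6 - 24) ≡ 20/13 mod 31. 13⁻¹ ≡ 12 (mod 31) since 13·12 = 156 ≡ 1, so λ ≡ 23.
  x = λ² - 24 - 6 = 529 - 30 ≡ 3; y = λ·(24 - 3) - 21 ≡ 28. → (3, 28)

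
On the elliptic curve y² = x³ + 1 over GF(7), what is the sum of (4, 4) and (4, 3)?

The two points share x = 4 and their y-coordinates satisfy 4 + 3 ≡ 0 (mod 7), so they are inverses. Their sum is 𝒪.

O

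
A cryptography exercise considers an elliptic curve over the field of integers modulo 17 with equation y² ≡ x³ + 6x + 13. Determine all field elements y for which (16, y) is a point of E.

x³ + 6x + 13 = 4205 ≡ 6 (mod 17).
6 is a non-residue mod 17; no y exists.

none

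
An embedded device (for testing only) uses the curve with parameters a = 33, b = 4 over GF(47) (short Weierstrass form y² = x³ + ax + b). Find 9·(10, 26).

Write P = (10, 26).
Double-and-add on 9 = (1001)₂. Start with P = (10, 26) for the leading 1-bit.
double: tangent at (10, 26): λ = (3·10² + 33)/(2·26) ≡ 4/5. 5⁻¹ ≡ 19 (mod 47), so λ ≡ 4·19 ≡ 29.
  x = λ² - 10 - 10 = 841 - 20 ≡ 22; y = λ·(10 - 22) - 26 ≡ 2. → (22, 2)
double: tangent at (22, 2): λ = (3·22² + 33)/(2·2) ≡ 28/4. 4⁻¹ ≡ 12 (mod 47), so λ ≡ 28·12 ≡ 7.
  x = λ² - 22 - 22 = 49 - 44 ≡ 5; y = λ·(22 - 5) - 2 ≡ 23. → (5, 23)
double: tangent at (5, 23): λ = (3·5² + 33)/(2·23) ≡ 14/46. 46⁻¹ ≡ 46 (mod 47) since 46·46 = 2116 ≡ 1, so λ ≡ 14·46 ≡ 33.
  x = λ² - 5 - 5 = 1089 - 10 ≡ 45; y = λ·(5 - 45) - 23 ≡ 20. → (45, 20)
add P: (45, 20) + (10, 26). λ = (26 - 20)/(10 - 45) ≡ 6/12 mod 47. 12⁻¹ ≡ 4 (mod 47) since 12·4 = 48 ≡ 1, so λ ≡ 24.
  x = λ² - 45 - 10 = 576 - 55 ≡ 4; y = λ·(45 - 4) - 20 ≡ 24. → (4, 24)

(4, 24)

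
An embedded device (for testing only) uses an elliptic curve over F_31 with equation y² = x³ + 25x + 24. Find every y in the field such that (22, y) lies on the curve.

0

x³ + 25x + 24 = 11222 ≡ 0 (mod 31).
Only y = 0 satisfies y² ≡ 0.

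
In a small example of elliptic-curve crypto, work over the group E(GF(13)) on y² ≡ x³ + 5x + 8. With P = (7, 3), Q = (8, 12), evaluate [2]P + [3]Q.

First 2P:
Repeated addition: build up to 2P.
2P: tangent at (7, 3): λ = (3·7² + 5)/(2·3) ≡ 9/6. 6⁻¹ ≡ 11 (mod 13), so λ ≡ 9·11 ≡ 8.
  x = λ² - 7 - 7 = 64 - 14 ≡ 11; y = λ·(7 - 11) - 3 ≡ 4. → (11, 4)
2P = (11, 4).
Next 3Q:
Repeated addition: build up to 3Q.
2Q: tangent at (8, 12): λ = (3·8² + 5)/(2·12) ≡ 2/11. 11⁻¹ ≡ 6 (mod 13), so λ ≡ 2·6 ≡ 12.
  x = λ² - 8 - 8 = 144 - 16 ≡ 11; y = λ·(8 - 11) - 12 ≡ 4. → (11, 4)
3Q: (11, 4) + (8, 12). λ = (12 - 4)/(8 - 11) ≡ 8/10 mod 13. 10⁻¹ ≡ 4 (mod 13), so λ ≡ 6.
  x = λ² - 11 - 8 = 36 - 19 ≡ 4; y = λ·(11 - 4) - 4 ≡ 12. → (4, 12)
3Q = (4, 12).
Finally 2P + 3Q:
(11, 4) + (4, 12). λ = (12 - 4)/(4 - 11) ≡ 8/6 mod 13. 6⁻¹ ≡ 11 (mod 13), so λ ≡ 10.
  x = λ² - 11 - 4 = 100 - 15 ≡ 7; y = λ·(11 - 7) - 4 ≡ 10. → (7, 10)

(7, 10)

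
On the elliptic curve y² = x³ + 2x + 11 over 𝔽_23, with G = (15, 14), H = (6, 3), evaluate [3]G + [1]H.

(5, 10)

First 3G:
Repeated addition: build up to 3G.
2G: tangent at (15, 14): λ = (3·15² + 2)/(2·14) ≡ 10/5. 5⁻¹ ≡ 14 (mod 23), so λ ≡ 10·14 ≡ 2.
  x = λ² - 15 - 15 = 4 - 30 ≡ 20; y = λ·(15 - 20) - 14 ≡ 22. → (20, 22)
3G: (20, 22) + (15, 14). λ = (14 - 22)/(15 - 20) ≡ 15/18 mod 23. 18⁻¹ ≡ 9 (mod 23) since 18·9 = 162 ≡ 1, so λ ≡ 20.
  x = λ² - 20 - 15 = 400 - 35 ≡ 20; y = λ·(20 - 20) - 22 ≡ 1. → (20, 1)
3G = (20, 1).
Finally 3G + H:
(20, 1) + (6, 3). λ = (3 - 1)/(6 - 20) ≡ 2/9 mod 23. 9⁻¹ ≡ 18 (mod 23), so λ ≡ 13.
  x = λ² - 20 - 6 = 169 - 26 ≡ 5; y = λ·(20 - 5) - 1 ≡ 10. → (5, 10)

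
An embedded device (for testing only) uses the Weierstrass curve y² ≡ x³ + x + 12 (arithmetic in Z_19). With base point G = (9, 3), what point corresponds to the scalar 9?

(6, 14)

Repeated addition: build up to 9G.
2G: tangent at (9, 3): λ = (3·9² + 1)/(2·3) ≡ 16/6. 6⁻¹ ≡ 16 (mod 19), so λ ≡ 16·16 ≡ 9.
  x = λ² - 9 - 9 = 81 - 18 ≡ 6; y = λ·(9 - 6) - 3 ≡ 5. → (6, 5)
3G: (6, 5) + (9, 3). λ = (3 - 5)/(9 - 6) ≡ 17/3 mod 19. 3⁻¹ ≡ 13 (mod 19), so λ ≡ 12.
  x = λ² - 6 - 9 = 144 - 15 ≡ 15; y = λ·(6 - 15) - 5 ≡ 1. → (15, 1)
4G: (15, 1) + (9, 3). λ = (3 - 1)/(9 - 15) ≡ 2/13 mod 19. 13⁻¹ ≡ 3 (mod 19) since 13·3 = 39 ≡ 1, so λ ≡ 6.
  x = λ² - 15 - 9 = 36 - 24 ≡ 12; y = λ·(15 - 12) - 1 ≡ 17. → (12, 17)
5G: (12, 17) + (9, 3). λ = (3 - 17)/(9 - 12) ≡ 5/16 mod 19. 16⁻¹ ≡ 6 (mod 19), so λ ≡ 11.
  x = λ² - 12 - 9 = 121 - 21 ≡ 5; y = λ·(12 - 5) - 17 ≡ 3. → (5, 3)
6G: (5, 3) + (9, 3). λ = (3 - 3)/(9 - 5) ≡ 0/4 mod 19. 4⁻¹ ≡ 5 (mod 19) since 4·5 = 20 ≡ 1, so λ ≡ 0.
  x = λ² - 5 - 9 = 0 - 14 ≡ 5; y = λ·(5 - 5) - 3 ≡ 16. → (5, 16)
7G: (5, 16) + (9, 3). λ = (3 - 16)/(9 - 5) ≡ 6/4 mod 19. 4⁻¹ ≡ 5 (mod 19) since 4·5 = 20 ≡ 1, so λ ≡ 11.
  x = λ² - 5 - 9 = 121 - 14 ≡ 12; y = λ·(5 - 12) - 16 ≡ 2. → (12, 2)
8G: (12, 2) + (9, 3). λ = (3 - 2)/(9 - 12) ≡ 1/16 mod 19. 16⁻¹ ≡ 6 (mod 19) since 16·6 = 96 ≡ 1, so λ ≡ 6.
  x = λ² - 12 - 9 = 36 - 21 ≡ 15; y = λ·(12 - 15) - 2 ≡ 18. → (15, 18)
9G: (15, 18) + (9, 3). λ = (3 - 18)/(9 - 15) ≡ 4/13 mod 19. 13⁻¹ ≡ 3 (mod 19), so λ ≡ 12.
  x = λ² - 15 - 9 = 144 - 24 ≡ 6; y = λ·(15 - 6) - 18 ≡ 14. → (6, 14)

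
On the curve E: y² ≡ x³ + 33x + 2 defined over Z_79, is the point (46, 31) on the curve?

y² = 31² ≡ 13; x³ + 33x + 2 = 98856 ≡ 27 (mod 79). 13 ≠ 27.

no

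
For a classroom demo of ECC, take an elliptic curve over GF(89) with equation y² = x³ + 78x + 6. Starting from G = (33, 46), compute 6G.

(7, 70)

Double-and-add on 6 = (110)₂. Start with G = (33, 46) for the leading 1-bit.
double: tangent at (33, 46): λ = (3·33² + 78)/(2·46) ≡ 52/3. 3⁻¹ ≡ 30 (mod 89), so λ ≡ 52·30 ≡ 47.
  x = λ² - 33 - 33 = 2209 - 66 ≡ 7; y = λ·(33 - 7) - 46 ≡ 19. → (7, 19)
add G: (7, 19) + (33, 46). λ = (46 - 19)/(33 - 7) ≡ 27/26 mod 89. 26⁻¹ ≡ 24 (mod 89), so λ ≡ 25.
  x = λ² - 7 - 33 = 625 - 40 ≡ 51; y = λ·(7 - 51) - 19 ≡ 38. → (51, 38)
double: tangent at (51, 38): λ = (3·51² + 78)/(2·38) ≡ 49/76. 76⁻¹ ≡ 41 (mod 89) since 76·41 = 3116 ≡ 1, so λ ≡ 49·41 ≡ 51.
  x = λ² - 51 - 51 = 2601 - 102 ≡ 7; y = λ·(51 - 7) - 38 ≡ 70. → (7, 70)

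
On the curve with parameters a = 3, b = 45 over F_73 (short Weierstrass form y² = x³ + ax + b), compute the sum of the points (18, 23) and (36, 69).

(18, 23) + (36, 69). λ = (69 - 23)/(36 - 18) ≡ 46/18 mod 73. 18⁻¹ ≡ 69 (mod 73), so λ ≡ 35.
  x = λ² - 18 - 36 = 1225 - 54 ≡ 3; y = λ·(18 - 3) - 23 ≡ 64. → (3, 64)

(3, 64)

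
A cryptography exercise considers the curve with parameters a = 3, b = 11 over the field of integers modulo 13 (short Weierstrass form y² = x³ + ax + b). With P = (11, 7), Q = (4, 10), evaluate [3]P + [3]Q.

First 3P:
Repeated addition: build up to 3P.
2P: tangent at (11, 7): λ = (3·11² + 3)/(2·7) ≡ 2/1. 1⁻¹ ≡ 1 (mod 13), so λ ≡ 2·1 ≡ 2.
  x = λ² - 11 - 11 = 4 - 22 ≡ 8; y = λ·(11 - 8) - 7 ≡ 12. → (8, 12)
3P: (8, 12) + (11, 7). λ = (7 - 12)/(11 - 8) ≡ 8/3 mod 13. 3⁻¹ ≡ 9 (mod 13), so λ ≡ 7.
  x = λ² - 8 - 11 = 49 - 19 ≡ 4; y = λ·(8 - 4) - 12 ≡ 3. → (4, 3)
3P = (4, 3).
Next 3Q:
Repeated addition: build up to 3Q.
2Q: tangent at (4, 10): λ = (3·4² + 3)/(2·10) ≡ 12/7. 7⁻¹ ≡ 2 (mod 13), so λ ≡ 12·2 ≡ 11.
  x = λ² - 4 - 4 = 121 - 8 ≡ 9; y = λ·(4 - 9) - 10 ≡ 0. → (9, 0)
3Q: (9, 0) + (4, 10). λ = (10 - 0)/(4 - 9) ≡ 10/8 mod 13. 8⁻¹ ≡ 5 (mod 13), so λ ≡ 11.
  x = λ² - 9 - 4 = 121 - 13 ≡ 4; y = λ·(9 - 4) - 0 ≡ 3. → (4, 3)
3Q = (4, 3).
Finally 3P + 3Q:
tangent at (4, 3): λ = (3·4² + 3)/(2·3) ≡ 12/6. 6⁻¹ ≡ 11 (mod 13), so λ ≡ 12·11 ≡ 2.
  x = λ² - 4 - 4 = 4 - 8 ≡ 9; y = λ·(4 - 9) - 3 ≡ 0. → (9, 0)

(9, 0)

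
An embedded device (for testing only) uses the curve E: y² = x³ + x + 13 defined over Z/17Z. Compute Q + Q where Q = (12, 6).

tangent at (12, 6): λ = (3·12² + 1)/(2·6) ≡ 8/12. 12⁻¹ ≡ 10 (mod 17), so λ ≡ 8·10 ≡ 12.
  x = λ² - 12 - 12 = 144 - 24 ≡ 1; y = λ·(12 - 1) - 6 ≡ 7. → (1, 7)

(1, 7)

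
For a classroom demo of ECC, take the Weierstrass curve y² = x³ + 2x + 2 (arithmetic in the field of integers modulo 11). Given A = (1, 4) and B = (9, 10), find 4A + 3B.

First 4A:
Repeated addition: build up to 4A.
2A: tangent at (1, 4): λ = (3·1² + 2)/(2·4) ≡ 5/8. 8⁻¹ ≡ 7 (mod 11) since 8·7 = 56 ≡ 1, so λ ≡ 5·7 ≡ 2.
  x = λ² - 1 - 1 = 4 - 2 ≡ 2; y = λ·(1 - 2) - 4 ≡ 5. → (2, 5)
3A: (2, 5) + (1, 4). λ = (4 - 5)/(1 - 2) ≡ 10/10 mod 11. 10⁻¹ ≡ 10 (mod 11) since 10·10 = 100 ≡ 1, so λ ≡ 1.
  x = λ² - 2 - 1 = 1 - 3 ≡ 9; y = λ·(2 - 9) - 5 ≡ 10. → (9, 10)
4A: (9, 10) + (1, 4). λ = (4 - 10)/(1 - 9) ≡ 5/3 mod 11. 3⁻¹ ≡ 4 (mod 11) since 3·4 = 12 ≡ 1, so λ ≡ 9.
  x = λ² - 9 - 1 = 81 - 10 ≡ 5; y = λ·(9 - 5) - 10 ≡ 4. → (5, 4)
4A = (5, 4).
Next 3B:
Repeated addition: build up to 3B.
2B: tangent at (9, 10): λ = (3·9² + 2)/(2·10) ≡ 3/9. 9⁻¹ ≡ 5 (mod 11) since 9·5 = 45 ≡ 1, so λ ≡ 3·5 ≡ 4.
  x = λ² - 9 - 9 = 16 - 18 ≡ 9; y = λ·(9 - 9) - 10 ≡ 1. → (9, 1)
3B: (9, 1) + (9, 10): same x and y₁ ≡ -y₂, so the sum is O.
3B = O.
Finally 4A + 3B:
(5, 4) + O = (5, 4) (identity).

(5, 4)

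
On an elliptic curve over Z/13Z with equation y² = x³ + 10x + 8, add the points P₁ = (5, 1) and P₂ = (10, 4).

(5, 1) + (10, 4). λ = (4 - 1)/(10 - 5) ≡ 3/5 mod 13. 5⁻¹ ≡ 8 (mod 13), so λ ≡ 11.
  x = λ² - 5 - 10 = 121 - 15 ≡ 2; y = λ·(5 - 2) - 1 ≡ 6. → (2, 6)

(2, 6)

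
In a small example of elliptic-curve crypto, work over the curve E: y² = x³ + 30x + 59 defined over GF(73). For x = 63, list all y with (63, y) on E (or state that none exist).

x³ + 30x + 59 = 251996 ≡ 0 (mod 73).
Only y = 0 satisfies y² ≡ 0.

0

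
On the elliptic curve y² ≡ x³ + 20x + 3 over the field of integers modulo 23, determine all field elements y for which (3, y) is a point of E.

x³ + 20x + 3 = 90 ≡ 21 (mod 23).
21 is a non-residue mod 23; no y exists.

none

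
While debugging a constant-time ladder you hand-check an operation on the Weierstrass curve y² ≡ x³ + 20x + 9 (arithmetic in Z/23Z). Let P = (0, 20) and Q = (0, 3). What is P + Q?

The two points share x = 0 and their y-coordinates satisfy 20 + 3 ≡ 0 (mod 23), so they are inverses. Their sum is 𝒪.

O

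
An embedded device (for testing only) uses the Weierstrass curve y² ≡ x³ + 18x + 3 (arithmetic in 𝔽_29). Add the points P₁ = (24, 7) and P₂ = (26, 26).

(24, 7) + (26, 26). λ = (26 - 7)/(26 - 24) ≡ 19/2 mod 29. 2⁻¹ ≡ 15 (mod 29), so λ ≡ 24.
  x = λ² - 24 - 26 = 576 - 50 ≡ 4; y = λ·(24 - 4) - 7 ≡ 9. → (4, 9)

(4, 9)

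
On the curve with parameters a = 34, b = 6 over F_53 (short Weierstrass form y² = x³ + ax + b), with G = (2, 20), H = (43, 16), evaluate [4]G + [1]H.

(3, 20)

First 4G:
Double-and-add on 4 = (100)₂. Start with G = (2, 20) for the leading 1-bit.
double: tangent at (2, 20): λ = (3·2² + 34)/(2·20) ≡ 46/40. 40⁻¹ ≡ 4 (mod 53), so λ ≡ 46·4 ≡ 25.
  x = λ² - 2 - 2 = 625 - 4 ≡ 38; y = λ·(2 - 38) - 20 ≡ 34. → (38, 34)
double: tangent at (38, 34): λ = (3·38² + 34)/(2·34) ≡ 20/15. 15⁻¹ ≡ 46 (mod 53), so λ ≡ 20·46 ≡ 19.
  x = λ² - 38 - 38 = 361 - 76 ≡ 20; y = λ·(38 - 20) - 34 ≡ 43. → (20, 43)
4G = (20, 43).
Finally 4G + H:
(20, 43) + (43, 16). λ = (16 - 43)/(43 - 20) ≡ 26/23 mod 53. 23⁻¹ ≡ 30 (mod 53), so λ ≡ 38.
  x = λ² - 20 - 43 = 1444 - 63 ≡ 3; y = λ·(20 - 3) - 43 ≡ 20. → (3, 20)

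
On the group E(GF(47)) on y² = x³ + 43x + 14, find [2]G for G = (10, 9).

tangent at (10, 9): λ = (3·10² + 43)/(2·9) ≡ 14/18. 18⁻¹ ≡ 34 (mod 47) since 18·34 = 612 ≡ 1, so λ ≡ 14·34 ≡ 6.
  x = λ² - 10 - 10 = 36 - 20 ≡ 16; y = λ·(10 - 16) - 9 ≡ 2. → (16, 2)

(16, 2)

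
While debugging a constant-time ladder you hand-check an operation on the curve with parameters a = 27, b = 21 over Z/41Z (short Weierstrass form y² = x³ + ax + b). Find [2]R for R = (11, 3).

tangent at (11, 3): λ = (3·11² + 27)/(2·3) ≡ 21/6. 6⁻¹ ≡ 7 (mod 41) since 6·7 = 42 ≡ 1, so λ ≡ 21·7 ≡ 24.
  x = λ² - 11 - 11 = 576 - 22 ≡ 21; y = λ·(11 - 21) - 3 ≡ 3. → (21, 3)

(21, 3)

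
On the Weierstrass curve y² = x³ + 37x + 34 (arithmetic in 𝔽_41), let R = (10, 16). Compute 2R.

(22, 37)

tangent at (10, 16): λ = (3·10² + 37)/(2·16) ≡ 9/32. 32⁻¹ ≡ 9 (mod 41) since 32·9 = 288 ≡ 1, so λ ≡ 9·9 ≡ 40.
  x = λ² - 10 - 10 = 1600 - 20 ≡ 22; y = λ·(10 - 22) - 16 ≡ 37. → (22, 37)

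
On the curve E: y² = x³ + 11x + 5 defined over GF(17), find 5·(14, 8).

Write Q = (14, 8).
Double-and-add on 5 = (101)₂. Start with Q = (14, 8) for the leading 1-bit.
double: tangent at (14, 8): λ = (3·14² + 11)/(2·8) ≡ 4/16. 16⁻¹ ≡ 16 (mod 17), so λ ≡ 4·16 ≡ 13.
  x = λ² - 14 - 14 = 169 - 28 ≡ 5; y = λ·(14 - 5) - 8 ≡ 7. → (5, 7)
double: tangent at (5, 7): λ = (3·5² + 11)/(2·7) ≡ 1/14. 14⁻¹ ≡ 11 (mod 17), so λ ≡ 1·11 ≡ 11.
  x = λ² - 5 - 5 = 121 - 10 ≡ 9; y = λ·(5 - 9) - 7 ≡ 0. → (9, 0)
add Q: (9, 0) + (14, 8). λ = (8 - 0)/(14 - 9) ≡ 8/5 mod 17. 5⁻¹ ≡ 7 (mod 17) since 5·7 = 35 ≡ 1, so λ ≡ 5.
  x = λ² - 9 - 14 = 25 - 23 ≡ 2; y = λ·(9 - 2) - 0 ≡ 1. → (2, 1)

(2, 1)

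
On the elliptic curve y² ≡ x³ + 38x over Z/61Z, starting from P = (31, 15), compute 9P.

Double-and-add on 9 = (1001)₂. Start with P = (31, 15) for the leading 1-bit.
double: tangent at (31, 15): λ = (3·31² + 38)/(2·15) ≡ 54/30. 30⁻¹ ≡ 59 (mod 61), so λ ≡ 54·59 ≡ 14.
  x = λ² - 31 - 31 = 196 - 62 ≡ 12; y = λ·(31 - 12) - 15 ≡ 7. → (12, 7)
double: tangent at (12, 7): λ = (3·12² + 38)/(2·7) ≡ 43/14. 14⁻¹ ≡ 48 (mod 61) since 14·48 = 672 ≡ 1, so λ ≡ 43·48 ≡ 51.
  x = λ² - 12 - 12 = 2601 - 24 ≡ 15; y = λ·(12 - 15) - 7 ≡ 23. → (15, 23)
double: tangent at (15, 23): λ = (3·15² + 38)/(2·23) ≡ 42/46. 46⁻¹ ≡ 4 (mod 61) since 46·4 = 184 ≡ 1, so λ ≡ 42·4 ≡ 46.
  x = λ² - 15 - 15 = 2116 - 30 ≡ 12; y = λ·(15 - 12) - 23 ≡ 54. → (12, 54)
add P: (12, 54) + (31, 15). λ = (15 - 54)/(31 - 12) ≡ 22/19 mod 61. 19⁻¹ ≡ 45 (mod 61) since 19·45 = 855 ≡ 1, so λ ≡ 14.
  x = λ² - 12 - 31 = 196 - 43 ≡ 31; y = λ·(12 - 31) - 54 ≡ 46. → (31, 46)

(31, 46)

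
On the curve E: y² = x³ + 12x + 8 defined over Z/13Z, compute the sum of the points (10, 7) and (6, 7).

(10, 6)

(10, 7) + (6, 7). λ = (7 - 7)/(6 - 10) ≡ 0/9 mod 13. 9⁻¹ ≡ 3 (mod 13) since 9·3 = 27 ≡ 1, so λ ≡ 0.
  x = λ² - 10 - 6 = 0 - 16 ≡ 10; y = λ·(10 - 10) - 7 ≡ 6. → (10, 6)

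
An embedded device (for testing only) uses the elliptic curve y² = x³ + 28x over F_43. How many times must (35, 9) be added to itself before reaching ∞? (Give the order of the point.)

11

2P: tangent at (35, 9): λ = (3·35² + 28)/(2·9) ≡ 5/18. 18⁻¹ ≡ 12 (mod 43), so λ ≡ 5·12 ≡ 17.
  x = λ² - 35 - 35 = 289 - 70 ≡ 4; y = λ·(35 - 4) - 9 ≡ 2. → (4, 2)
3P: (4, 2) + (35, 9). λ = (9 - 2)/(35 - 4) ≡ 7/31 mod 43. 31⁻¹ ≡ 25 (mod 43), so λ ≡ 3.
  x = λ² - 4 - 35 = 9 - 39 ≡ 13; y = λ·(4 - 13) - 2 ≡ 14. → (13, 14)
4P: (13, 14) + (35, 9). λ = (9 - 14)/(35 - 13) ≡ 38/22 mod 43. 22⁻¹ ≡ 2 (mod 43) since 22·2 = 44 ≡ 1, so λ ≡ 33.
  x = λ² - 13 - 35 = 1089 - 48 ≡ 9; y = λ·(13 - 9) - 14 ≡ 32. → (9, 32)
5P: (9, 32) + (35, 9). λ = (9 - 32)/(35 - 9) ≡ 20/26 mod 43. 26⁻¹ ≡ 5 (mod 43), so λ ≡ 14.
  x = λ² - 9 - 35 = 196 - 44 ≡ 23; y = λ·(9 - 23) - 32 ≡ 30. → (23, 30)
6P: (23, 30) + (35, 9). λ = (9 - 30)/(35 - 23) ≡ 22/12 mod 43. 12⁻¹ ≡ 18 (mod 43) since 12·18 = 216 ≡ 1, so λ ≡ 9.
  x = λ² - 23 - 35 = 81 - 58 ≡ 23; y = λ·(23 - 23) - 30 ≡ 13. → (23, 13)
7P: (23, 13) + (35, 9). λ = (9 - 13)/(35 - 23) ≡ 39/12 mod 43. 12⁻¹ ≡ 18 (mod 43) since 12·18 = 216 ≡ 1, so λ ≡ 14.
  x = λ² - 23 - 35 = 196 - 58 ≡ 9; y = λ·(23 - 9) - 13 ≡ 11. → (9, 11)
8P: (9, 11) + (35, 9). λ = (9 - 11)/(35 - 9) ≡ 41/26 mod 43. 26⁻¹ ≡ 5 (mod 43), so λ ≡ 33.
  x = λ² - 9 - 35 = 1089 - 44 ≡ 13; y = λ·(9 - 13) - 11 ≡ 29. → (13, 29)
9P: (13, 29) + (35, 9). λ = (9 - 29)/(35 - 13) ≡ 23/22 mod 43. 22⁻¹ ≡ 2 (mod 43), so λ ≡ 3.
  x = λ² - 13 - 35 = 9 - 48 ≡ 4; y = λ·(13 - 4) - 29 ≡ 41. → (4, 41)
10P: (4, 41) + (35, 9). λ = (9 - 41)/(35 - 4) ≡ 11/31 mod 43. 31⁻¹ ≡ 25 (mod 43) since 31·25 = 775 ≡ 1, so λ ≡ 17.
  x = λ² - 4 - 35 = 289 - 39 ≡ 35; y = λ·(4 - 35) - 41 ≡ 34. → (35, 34)
11P: (35, 34) + (35, 9): same x and y₁ ≡ -y₂, so the sum is ∞.
11P = ∞, so the order is 11.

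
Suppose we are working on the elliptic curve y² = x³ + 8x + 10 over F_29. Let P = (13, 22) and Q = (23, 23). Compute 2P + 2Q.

(16, 0)

First 2P:
Repeated addition: build up to 2P.
2P: tangent at (13, 22): λ = (3·13² + 8)/(2·22) ≡ 22/15. 15⁻¹ ≡ 2 (mod 29) since 15·2 = 30 ≡ 1, so λ ≡ 22·2 ≡ 15.
  x = λ² - 13 - 13 = 225 - 26 ≡ 25; y = λ·(13 - 25) - 22 ≡ 1. → (25, 1)
2P = (25, 1).
Next 2Q:
Repeated addition: build up to 2Q.
2Q: tangent at (23, 23): λ = (3·23² + 8)/(2·23) ≡ 0/17. 17⁻¹ ≡ 12 (mod 29), so λ ≡ 0·12 ≡ 0.
  x = λ² - 23 - 23 = 0 - 46 ≡ 12; y = λ·(23 - 12) - 23 ≡ 6. → (12, 6)
2Q = (12, 6).
Finally 2P + 2Q:
(25, 1) + (12, 6). λ = (6 - 1)/(12 - 25) ≡ 5/16 mod 29. 16⁻¹ ≡ 20 (mod 29), so λ ≡ 13.
  x = λ² - 25 - 12 = 169 - 37 ≡ 16; y = λ·(25 - 16) - 1 ≡ 0. → (16, 0)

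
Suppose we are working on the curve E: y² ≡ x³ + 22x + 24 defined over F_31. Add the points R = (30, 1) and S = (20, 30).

(17, 14)

(30, 1) + (20, 30). λ = (30 - 1)/(20 - 30) ≡ 29/21 mod 31. 21⁻¹ ≡ 3 (mod 31) since 21·3 = 63 ≡ 1, so λ ≡ 25.
  x = λ² - 30 - 20 = 625 - 50 ≡ 17; y = λ·(30 - 17) - 1 ≡ 14. → (17, 14)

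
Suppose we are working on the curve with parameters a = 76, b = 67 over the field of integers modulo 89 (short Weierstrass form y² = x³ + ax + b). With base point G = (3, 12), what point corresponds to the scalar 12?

(4, 41)

Repeated addition: build up to 12G.
2G: tangent at (3, 12): λ = (3·3² + 76)/(2·12) ≡ 14/24. 24⁻¹ ≡ 26 (mod 89) since 24·26 = 624 ≡ 1, so λ ≡ 14·26 ≡ 8.
  x = λ² - 3 - 3 = 64 - 6 ≡ 58; y = λ·(3 - 58) - 12 ≡ 82. → (58, 82)
3G: (58, 82) + (3, 12). λ = (12 - 82)/(3 - 58) ≡ 19/34 mod 89. 34⁻¹ ≡ 55 (mod 89), so λ ≡ 66.
  x = λ² - 58 - 3 = 4356 - 61 ≡ 23; y = λ·(58 - 23) - 82 ≡ 3. → (23, 3)
4G: (23, 3) + (3, 12). λ = (12 - 3)/(3 - 23) ≡ 9/69 mod 89. 69⁻¹ ≡ 40 (mod 89) since 69·40 = 2760 ≡ 1, so λ ≡ 4.
  x = λ² - 23 - 3 = 16 - 26 ≡ 79; y = λ·(23 - 79) - 3 ≡ 40. → (79, 40)
5G: (79, 40) + (3, 12). λ = (12 - 40)/(3 - 79) ≡ 61/13 mod 89. 13⁻¹ ≡ 48 (mod 89), so λ ≡ 80.
  x = λ² - 79 - 3 = 6400 - 82 ≡ 88; y = λ·(79 - 88) - 40 ≡ 41. → (88, 41)
6G: (88, 41) + (3, 12). λ = (12 - 41)/(3 - 88) ≡ 60/4 mod 89. 4⁻¹ ≡ 67 (mod 89) since 4·67 = 268 ≡ 1, so λ ≡ 15.
  x = λ² - 88 - 3 = 225 - 91 ≡ 45; y = λ·(88 - 45) - 41 ≡ 70. → (45, 70)
7G: (45, 70) + (3, 12). λ = (12 - 70)/(3 - 45) ≡ 31/47 mod 89. 47⁻¹ ≡ 36 (mod 89), so λ ≡ 48.
  x = λ² - 45 - 3 = 2304 - 48 ≡ 31; y = λ·(45 - 31) - 70 ≡ 68. → (31, 68)
8G: (31, 68) + (3, 12). λ = (12 - 68)/(3 - 31) ≡ 33/61 mod 89. 61⁻¹ ≡ 54 (mod 89) since 61·54 = 3294 ≡ 1, so λ ≡ 2.
  x = λ² - 31 - 3 = 4 - 34 ≡ 59; y = λ·(31 - 59) - 68 ≡ 54. → (59, 54)
9G: (59, 54) + (3, 12). λ = (12 - 54)/(3 - 59) ≡ 47/33 mod 89. 33⁻¹ ≡ 27 (mod 89) since 33·27 = 891 ≡ 1, so λ ≡ 23.
  x = λ² - 59 - 3 = 529 - 62 ≡ 22; y = λ·(59 - 22) - 54 ≡ 85. → (22, 85)
10G: (22, 85) + (3, 12). λ = (12 - 85)/(3 - 22) ≡ 16/70 mod 89. 70⁻¹ ≡ 14 (mod 89), so λ ≡ 46.
  x = λ² - 22 - 3 = 2116 - 25 ≡ 44; y = λ·(22 - 44) - 85 ≡ 60. → (44, 60)
11G: (44, 60) + (3, 12). λ = (12 - 60)/(3 - 44) ≡ 41/48 mod 89. 48⁻¹ ≡ 13 (mod 89) since 48·13 = 624 ≡ 1, so λ ≡ 88.
  x = λ² - 44 - 3 = 7744 - 47 ≡ 43; y = λ·(44 - 43) - 60 ≡ 28. → (43, 28)
12G: (43, 28) + (3, 12). λ = (12 - 28)/(3 - 43) ≡ 73/49 mod 89. 49⁻¹ ≡ 20 (mod 89), so λ ≡ 36.
  x = λ² - 43 - 3 = 1296 - 46 ≡ 4; y = λ·(43 - 4) - 28 ≡ 41. → (4, 41)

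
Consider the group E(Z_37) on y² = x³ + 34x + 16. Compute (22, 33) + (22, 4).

O

The two points share x = 22 and their y-coordinates satisfy 33 + 4 ≡ 0 (mod 37), so they are inverses. Their sum is O.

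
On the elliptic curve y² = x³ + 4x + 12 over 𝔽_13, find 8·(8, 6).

(10, 8)

Write Q = (8, 6).
Repeated addition: build up to 8Q.
2Q: tangent at (8, 6): λ = (3·8² + 4)/(2·6) ≡ 1/12. 12⁻¹ ≡ 12 (mod 13) since 12·12 = 144 ≡ 1, so λ ≡ 1·12 ≡ 12.
  x = λ² - 8 - 8 = 144 - 16 ≡ 11; y = λ·(8 - 11) - 6 ≡ 10. → (11, 10)
3Q: (11, 10) + (8, 6). λ = (6 - 10)/(8 - 11) ≡ 9/10 mod 13. 10⁻¹ ≡ 4 (mod 13), so λ ≡ 10.
  x = λ² - 11 - 8 = 100 - 19 ≡ 3; y = λ·(11 - 3) - 10 ≡ 5. → (3, 5)
4Q: (3, 5) + (8, 6). λ = (6 - 5)/(8 - 3) ≡ 1/5 mod 13. 5⁻¹ ≡ 8 (mod 13), so λ ≡ 8.
  x = λ² - 3 - 8 = 64 - 11 ≡ 1; y = λ·(3 - 1) - 5 ≡ 11. → (1, 11)
5Q: (1, 11) + (8, 6). λ = (6 - 11)/(8 - 1) ≡ 8/7 mod 13. 7⁻¹ ≡ 2 (mod 13) since 7·2 = 14 ≡ 1, so λ ≡ 3.
  x = λ² - 1 - 8 = 9 - 9 ≡ 0; y = λ·(1 - 0) - 11 ≡ 5. → (0, 5)
6Q: (0, 5) + (8, 6). λ = (6 - 5)/(8 - 0) ≡ 1/8 mod 13. 8⁻¹ ≡ 5 (mod 13), so λ ≡ 5.
  x = λ² - 0 - 8 = 25 - 8 ≡ 4; y = λ·(0 - 4) - 5 ≡ 1. → (4, 1)
7Q: (4, 1) + (8, 6). λ = (6 - 1)/(8 - 4) ≡ 5/4 mod 13. 4⁻¹ ≡ 10 (mod 13) since 4·10 = 40 ≡ 1, so λ ≡ 11.
  x = λ² - 4 - 8 = 121 - 12 ≡ 5; y = λ·(4 - 5) - 1 ≡ 1. → (5, 1)
8Q: (5, 1) + (8, 6). λ = (6 - 1)/(8 - 5) ≡ 5/3 mod 13. 3⁻¹ ≡ 9 (mod 13), so λ ≡ 6.
  x = λ² - 5 - 8 = 36 - 13 ≡ 10; y = λ·(5 - 10) - 1 ≡ 8. → (10, 8)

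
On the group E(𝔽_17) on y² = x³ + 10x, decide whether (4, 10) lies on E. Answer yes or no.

y² = 10² ≡ 15; x³ + 10x + 0 = 104 ≡ 2 (mod 17). 15 ≠ 2.

no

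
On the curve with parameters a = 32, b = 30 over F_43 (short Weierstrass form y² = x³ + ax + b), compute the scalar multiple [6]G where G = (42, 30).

Double-and-add on 6 = (110)₂. Start with G = (42, 30) for the leading 1-bit.
double: tangent at (42, 30): λ = (3·42² + 32)/(2·30) ≡ 35/17. 17⁻¹ ≡ 38 (mod 43) since 17·38 = 646 ≡ 1, so λ ≡ 35·38 ≡ 40.
  x = λ² - 42 - 42 = 1600 - 84 ≡ 11; y = λ·(42 - 11) - 30 ≡ 6. → (11, 6)
add G: (11, 6) + (42, 30). λ = (30 - 6)/(42 - 11) ≡ 24/31 mod 43. 31⁻¹ ≡ 25 (mod 43), so λ ≡ 41.
  x = λ² - 11 - 42 = 1681 - 53 ≡ 37; y = λ·(11 - 37) - 6 ≡ 3. → (37, 3)
double: tangent at (37, 3): λ = (3·37² + 32)/(2·3) ≡ 11/6. 6⁻¹ ≡ 36 (mod 43) since 6·36 = 216 ≡ 1, so λ ≡ 11·36 ≡ 9.
  x = λ² - 37 - 37 = 81 - 74 ≡ 7; y = λ·(37 - 7) - 3 ≡ 9. → (7, 9)

(7, 9)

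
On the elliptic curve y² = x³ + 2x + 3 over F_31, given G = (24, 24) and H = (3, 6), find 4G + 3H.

First 4G:
Repeated addition: build up to 4G.
2G: tangent at (24, 24): λ = (3·24² + 2)/(2·24) ≡ 25/17. 17⁻¹ ≡ 11 (mod 31) since 17·11 = 187 ≡ 1, so λ ≡ 25·11 ≡ 27.
  x = λ² - 24 - 24 = 729 - 48 ≡ 30; y = λ·(24 - 30) - 24 ≡ 0. → (30, 0)
3G: (30, 0) + (24, 24). λ = (24 - 0)/(24 - 30) ≡ 24/25 mod 31. 25⁻¹ ≡ 5 (mod 31), so λ ≡ 27.
  x = λ² - 30 - 24 = 729 - 54 ≡ 24; y = λ·(30 - 24) - 0 ≡ 7. → (24, 7)
4G: (24, 7) + (24, 24): same x and y₁ ≡ -y₂, so the sum is 𝒪.
4G = 𝒪.
Next 3H:
Repeated addition: build up to 3H.
2H: tangent at (3, 6): λ = (3·3² + 2)/(2·6) ≡ 29/12. 12⁻¹ ≡ 13 (mod 31) since 12·13 = 156 ≡ 1, so λ ≡ 29·13 ≡ 5.
  x = λ² - 3 - 3 = 25 - 6 ≡ 19; y = λ·(3 - 19) - 6 ≡ 7. → (19, 7)
3H: (19, 7) + (3, 6). λ = (6 - 7)/(3 - 19) ≡ 30/15 mod 31. 15⁻¹ ≡ 29 (mod 31), so λ ≡ 2.
  x = λ² - 19 - 3 = 4 - 22 ≡ 13; y = λ·(19 - 13) - 7 ≡ 5. → (13, 5)
3H = (13, 5).
Finally 4G + 3H:
𝒪 + (13, 5) = (13, 5) (identity).

(13, 5)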